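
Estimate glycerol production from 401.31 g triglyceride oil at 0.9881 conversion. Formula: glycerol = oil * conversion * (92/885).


glycerol = oil * conv * (92/885)
= 401.31 * 0.9881 * 92 / 885
= 41.2217 g

41.2217 g


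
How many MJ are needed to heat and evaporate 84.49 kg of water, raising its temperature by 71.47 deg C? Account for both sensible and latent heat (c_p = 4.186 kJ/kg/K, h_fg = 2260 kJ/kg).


E = m_water * (4.186 * dT + 2260) / 1000
= 84.49 * (4.186 * 71.47 + 2260) / 1000
= 216.2246 MJ

216.2246 MJ


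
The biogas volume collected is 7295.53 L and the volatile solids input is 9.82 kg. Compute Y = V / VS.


Y = V / VS
= 7295.53 / 9.82
= 742.9257 L/kg VS

742.9257 L/kg VS


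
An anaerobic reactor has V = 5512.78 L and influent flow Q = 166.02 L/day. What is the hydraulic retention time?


HRT = V / Q
= 5512.78 / 166.02
= 33.2055 days

33.2055 days


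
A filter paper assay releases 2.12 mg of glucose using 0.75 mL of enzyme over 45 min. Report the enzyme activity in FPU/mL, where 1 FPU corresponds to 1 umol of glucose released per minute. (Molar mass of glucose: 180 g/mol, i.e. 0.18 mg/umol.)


Activity = glucose_mg / (0.18 mg/umol * V_mL * t_min)
= 2.12 / (0.18 * 0.75 * 45)
= 0.3490 FPU/mL

0.3490 FPU/mL


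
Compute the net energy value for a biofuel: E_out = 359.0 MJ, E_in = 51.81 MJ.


NEV = E_out - E_in
= 359.0 - 51.81
= 307.1900 MJ

307.1900 MJ


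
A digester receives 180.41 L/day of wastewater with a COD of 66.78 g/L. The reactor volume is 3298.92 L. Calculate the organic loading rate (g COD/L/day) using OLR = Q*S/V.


OLR = Q * S / V
= 180.41 * 66.78 / 3298.92
= 3.6520 g/L/day

3.6520 g/L/day


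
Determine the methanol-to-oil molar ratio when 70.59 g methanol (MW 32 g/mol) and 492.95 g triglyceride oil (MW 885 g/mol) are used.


Molar ratio = n_MeOH / n_oil = (MeOH/32) / (oil/885) = (MeOH * 885) / (32 * oil)
= (70.59 * 885) / (32 * 492.95)
= 3.9604

3.9604


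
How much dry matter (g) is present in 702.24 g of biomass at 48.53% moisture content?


Wd = Ww * (1 - MC/100)
= 702.24 * (1 - 48.53/100)
= 361.4429 g

361.4429 g


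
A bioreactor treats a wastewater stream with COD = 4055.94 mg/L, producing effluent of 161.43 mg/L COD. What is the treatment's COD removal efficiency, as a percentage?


eta = (COD_in - COD_out) / COD_in * 100
= (4055.94 - 161.43) / 4055.94 * 100
= 96.0199%

96.0199%


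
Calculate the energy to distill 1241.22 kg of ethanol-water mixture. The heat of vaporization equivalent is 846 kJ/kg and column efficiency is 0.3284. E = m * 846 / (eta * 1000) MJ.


E = m * 846 / (eta * 1000)
= 1241.22 * 846 / (0.3284 * 1000)
= 3197.5400 MJ

3197.5400 MJ


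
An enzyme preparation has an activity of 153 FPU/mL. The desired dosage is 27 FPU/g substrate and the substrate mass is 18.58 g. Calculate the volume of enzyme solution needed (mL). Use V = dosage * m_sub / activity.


V = dosage * m_sub / activity
V = 27 * 18.58 / 153
V = 3.2788 mL

3.2788 mL


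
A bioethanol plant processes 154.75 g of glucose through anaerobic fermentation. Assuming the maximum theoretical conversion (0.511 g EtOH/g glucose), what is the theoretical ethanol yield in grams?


Theoretical ethanol yield: m_EtOH = 0.511 * m_glucose
m_EtOH = 0.511 * 154.75 = 79.0773 g

79.0773 g


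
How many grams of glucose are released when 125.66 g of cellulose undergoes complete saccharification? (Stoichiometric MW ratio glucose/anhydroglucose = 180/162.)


glucose = cellulose * 180/162
= 125.66 * 180/162
= 139.6222 g

139.6222 g


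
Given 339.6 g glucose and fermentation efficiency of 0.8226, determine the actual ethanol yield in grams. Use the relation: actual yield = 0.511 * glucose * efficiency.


Actual ethanol: m = 0.511 * 339.6 * 0.8226
m = 142.7504 g

142.7504 g


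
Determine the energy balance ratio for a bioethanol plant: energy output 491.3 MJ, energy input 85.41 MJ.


EROI = E_out / E_in
= 491.3 / 85.41
= 5.7523

5.7523


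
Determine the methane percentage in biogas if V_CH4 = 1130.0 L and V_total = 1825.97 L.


CH4% = V_CH4 / V_total * 100
= 1130.0 / 1825.97 * 100
= 61.8849%

61.8849%


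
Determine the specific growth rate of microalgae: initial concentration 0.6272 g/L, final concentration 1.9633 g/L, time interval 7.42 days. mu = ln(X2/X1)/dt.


mu = ln(X2/X1) / dt
= ln(1.9633/0.6272) / 7.42
= 0.1538 per day

0.1538 per day


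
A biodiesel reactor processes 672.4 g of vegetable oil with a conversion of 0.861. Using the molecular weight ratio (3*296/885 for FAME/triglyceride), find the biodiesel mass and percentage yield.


m_FAME = oil * conv * (3 * 296 / 885) = oil * conv * (888/885)
= 672.4 * 0.861 * 888 / 885
= 580.8989 g
Y = m_FAME / oil * 100 = conv * (888/885) * 100
= 0.861 * 888 / 885 * 100
= 86.39%

580.8989 g FAME; Y = 86.39%


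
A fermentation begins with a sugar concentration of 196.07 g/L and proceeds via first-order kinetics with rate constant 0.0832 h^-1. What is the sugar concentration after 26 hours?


S = S0 * exp(-k * t)
S = 196.07 * exp(-0.0832 * 26)
S = 22.5396 g/L

22.5396 g/L


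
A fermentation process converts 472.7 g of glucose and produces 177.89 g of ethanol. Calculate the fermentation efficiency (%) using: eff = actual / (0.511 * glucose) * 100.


Fermentation efficiency = (actual / (0.511 * glucose)) * 100
= (177.89 / (0.511 * 472.7)) * 100
= 73.6453%

73.6453%


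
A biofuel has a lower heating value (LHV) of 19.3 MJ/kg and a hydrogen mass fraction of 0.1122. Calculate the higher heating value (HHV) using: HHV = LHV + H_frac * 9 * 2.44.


HHV = LHV + H_frac * 9 * 2.44
= 19.3 + 0.1122 * 9 * 2.44
= 21.7639 MJ/kg

21.7639 MJ/kg


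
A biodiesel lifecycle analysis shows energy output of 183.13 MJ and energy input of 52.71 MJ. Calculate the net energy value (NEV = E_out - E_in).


NEV = E_out - E_in
= 183.13 - 52.71
= 130.4200 MJ

130.4200 MJ


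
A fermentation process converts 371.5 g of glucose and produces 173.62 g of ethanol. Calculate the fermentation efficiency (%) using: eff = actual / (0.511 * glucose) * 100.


Fermentation efficiency = (actual / (0.511 * glucose)) * 100
= (173.62 / (0.511 * 371.5)) * 100
= 91.4576%

91.4576%


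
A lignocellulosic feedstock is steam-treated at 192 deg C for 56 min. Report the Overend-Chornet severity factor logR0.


logR0 = log10(t * exp((T - 100) / 14.75))
= log10(56 * exp((192 - 100) / 14.75))
= 4.4570

4.4570


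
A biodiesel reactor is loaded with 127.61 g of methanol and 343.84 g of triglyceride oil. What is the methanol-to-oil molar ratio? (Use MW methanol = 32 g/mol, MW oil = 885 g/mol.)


Molar ratio = n_MeOH / n_oil = (MeOH/32) / (oil/885) = (MeOH * 885) / (32 * oil)
= (127.61 * 885) / (32 * 343.84)
= 10.2641

10.2641


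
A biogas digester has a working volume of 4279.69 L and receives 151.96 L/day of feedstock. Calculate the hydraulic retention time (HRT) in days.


HRT = V / Q
= 4279.69 / 151.96
= 28.1633 days

28.1633 days


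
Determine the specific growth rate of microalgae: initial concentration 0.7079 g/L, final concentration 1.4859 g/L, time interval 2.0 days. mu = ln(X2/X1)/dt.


mu = ln(X2/X1) / dt
= ln(1.4859/0.7079) / 2.0
= 0.3707 per day

0.3707 per day


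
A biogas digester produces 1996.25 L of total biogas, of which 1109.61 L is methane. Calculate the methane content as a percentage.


CH4% = V_CH4 / V_total * 100
= 1109.61 / 1996.25 * 100
= 55.5847%

55.5847%


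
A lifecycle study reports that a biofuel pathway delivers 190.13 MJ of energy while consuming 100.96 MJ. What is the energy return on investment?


EROI = E_out / E_in
= 190.13 / 100.96
= 1.8832

1.8832


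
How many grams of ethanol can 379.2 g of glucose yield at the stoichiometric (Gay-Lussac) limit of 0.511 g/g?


Theoretical ethanol yield: m_EtOH = 0.511 * m_glucose
m_EtOH = 0.511 * 379.2 = 193.7712 g

193.7712 g


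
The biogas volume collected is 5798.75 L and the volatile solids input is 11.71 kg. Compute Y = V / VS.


Y = V / VS
= 5798.75 / 11.71
= 495.1964 L/kg VS

495.1964 L/kg VS


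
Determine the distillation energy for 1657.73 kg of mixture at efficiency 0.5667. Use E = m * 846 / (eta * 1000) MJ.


E = m * 846 / (eta * 1000)
= 1657.73 * 846 / (0.5667 * 1000)
= 2474.7478 MJ

2474.7478 MJ


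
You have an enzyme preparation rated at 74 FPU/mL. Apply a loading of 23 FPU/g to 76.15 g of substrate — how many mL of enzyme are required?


V = dosage * m_sub / activity
V = 23 * 76.15 / 74
V = 23.6682 mL

23.6682 mL


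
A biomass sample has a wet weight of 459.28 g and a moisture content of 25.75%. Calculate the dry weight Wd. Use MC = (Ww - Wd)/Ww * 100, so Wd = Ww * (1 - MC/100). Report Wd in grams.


Wd = Ww * (1 - MC/100)
= 459.28 * (1 - 25.75/100)
= 341.0154 g

341.0154 g


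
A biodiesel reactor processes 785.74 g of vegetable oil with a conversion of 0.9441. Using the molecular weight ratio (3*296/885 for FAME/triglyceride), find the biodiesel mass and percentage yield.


m_FAME = oil * conv * (3 * 296 / 885) = oil * conv * (888/885)
= 785.74 * 0.9441 * 888 / 885
= 744.3318 g
Y = m_FAME / oil * 100 = conv * (888/885) * 100
= 0.9441 * 888 / 885 * 100
= 94.73%

744.3318 g FAME; Y = 94.73%


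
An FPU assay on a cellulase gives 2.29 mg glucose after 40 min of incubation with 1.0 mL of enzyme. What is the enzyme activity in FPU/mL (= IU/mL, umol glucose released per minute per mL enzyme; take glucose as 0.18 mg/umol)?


Activity = glucose_mg / (0.18 mg/umol * V_mL * t_min)
= 2.29 / (0.18 * 1.0 * 40)
= 0.3181 FPU/mL

0.3181 FPU/mL


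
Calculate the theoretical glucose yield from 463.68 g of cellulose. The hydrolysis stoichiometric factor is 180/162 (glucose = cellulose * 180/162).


glucose = cellulose * 180/162
= 463.68 * 180/162
= 515.2000 g

515.2000 g


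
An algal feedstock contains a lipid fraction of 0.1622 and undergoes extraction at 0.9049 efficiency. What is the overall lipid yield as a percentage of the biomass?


Y = lipid_content * extraction_eff * 100
= 0.1622 * 0.9049 * 100
= 14.6775%

14.6775%


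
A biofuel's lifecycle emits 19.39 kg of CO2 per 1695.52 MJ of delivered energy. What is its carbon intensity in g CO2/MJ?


CI = CO2 * 1000 / E
= 19.39 * 1000 / 1695.52
= 11.4360 g CO2/MJ

11.4360 g CO2/MJ


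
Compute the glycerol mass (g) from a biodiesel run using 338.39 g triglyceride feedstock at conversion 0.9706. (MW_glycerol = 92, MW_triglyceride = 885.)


glycerol = oil * conv * (92/885)
= 338.39 * 0.9706 * 92 / 885
= 34.1431 g

34.1431 g


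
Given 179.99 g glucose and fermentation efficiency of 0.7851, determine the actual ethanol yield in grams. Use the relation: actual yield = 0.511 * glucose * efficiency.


Actual ethanol: m = 0.511 * 179.99 * 0.7851
m = 72.2095 g

72.2095 g


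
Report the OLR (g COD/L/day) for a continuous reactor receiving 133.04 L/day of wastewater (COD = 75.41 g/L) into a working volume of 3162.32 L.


OLR = Q * S / V
= 133.04 * 75.41 / 3162.32
= 3.1725 g/L/day

3.1725 g/L/day


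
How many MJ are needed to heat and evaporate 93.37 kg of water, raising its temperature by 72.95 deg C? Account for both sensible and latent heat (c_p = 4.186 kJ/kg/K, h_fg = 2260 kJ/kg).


E = m_water * (4.186 * dT + 2260) / 1000
= 93.37 * (4.186 * 72.95 + 2260) / 1000
= 239.5285 MJ

239.5285 MJ


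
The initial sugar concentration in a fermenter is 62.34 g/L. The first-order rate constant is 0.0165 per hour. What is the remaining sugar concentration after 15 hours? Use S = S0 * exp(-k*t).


S = S0 * exp(-k * t)
S = 62.34 * exp(-0.0165 * 15)
S = 48.6720 g/L

48.6720 g/L


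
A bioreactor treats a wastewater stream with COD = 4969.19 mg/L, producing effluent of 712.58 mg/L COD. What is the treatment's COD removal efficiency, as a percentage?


eta = (COD_in - COD_out) / COD_in * 100
= (4969.19 - 712.58) / 4969.19 * 100
= 85.6600%

85.6600%


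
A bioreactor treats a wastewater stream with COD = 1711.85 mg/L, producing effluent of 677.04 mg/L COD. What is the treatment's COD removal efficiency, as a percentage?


eta = (COD_in - COD_out) / COD_in * 100
= (1711.85 - 677.04) / 1711.85 * 100
= 60.4498%

60.4498%


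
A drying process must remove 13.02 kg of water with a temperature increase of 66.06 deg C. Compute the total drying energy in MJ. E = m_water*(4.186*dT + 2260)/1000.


E = m_water * (4.186 * dT + 2260) / 1000
= 13.02 * (4.186 * 66.06 + 2260) / 1000
= 33.0256 MJ

33.0256 MJ


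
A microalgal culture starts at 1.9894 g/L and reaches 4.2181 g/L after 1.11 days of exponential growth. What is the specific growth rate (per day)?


mu = ln(X2/X1) / dt
= ln(4.2181/1.9894) / 1.11
= 0.6771 per day

0.6771 per day


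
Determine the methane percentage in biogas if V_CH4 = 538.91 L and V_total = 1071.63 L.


CH4% = V_CH4 / V_total * 100
= 538.91 / 1071.63 * 100
= 50.2888%

50.2888%


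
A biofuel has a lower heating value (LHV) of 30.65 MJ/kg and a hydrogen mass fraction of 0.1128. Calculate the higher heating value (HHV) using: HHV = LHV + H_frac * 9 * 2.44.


HHV = LHV + H_frac * 9 * 2.44
= 30.65 + 0.1128 * 9 * 2.44
= 33.1271 MJ/kg

33.1271 MJ/kg


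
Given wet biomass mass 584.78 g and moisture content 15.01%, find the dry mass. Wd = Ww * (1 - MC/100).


Wd = Ww * (1 - MC/100)
= 584.78 * (1 - 15.01/100)
= 497.0045 g

497.0045 g


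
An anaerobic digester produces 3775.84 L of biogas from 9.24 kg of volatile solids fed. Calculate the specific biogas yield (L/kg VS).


Y = V / VS
= 3775.84 / 9.24
= 408.6407 L/kg VS

408.6407 L/kg VS


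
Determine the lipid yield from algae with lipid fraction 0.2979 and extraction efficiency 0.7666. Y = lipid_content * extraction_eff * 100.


Y = lipid_content * extraction_eff * 100
= 0.2979 * 0.7666 * 100
= 22.8370%

22.8370%


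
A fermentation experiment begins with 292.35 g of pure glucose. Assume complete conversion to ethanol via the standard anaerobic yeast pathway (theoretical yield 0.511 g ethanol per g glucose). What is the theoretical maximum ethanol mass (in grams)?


Theoretical ethanol yield: m_EtOH = 0.511 * m_glucose
m_EtOH = 0.511 * 292.35 = 149.3909 g

149.3909 g


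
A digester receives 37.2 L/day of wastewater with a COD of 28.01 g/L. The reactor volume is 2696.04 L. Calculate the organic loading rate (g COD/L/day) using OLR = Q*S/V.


OLR = Q * S / V
= 37.2 * 28.01 / 2696.04
= 0.3865 g/L/day

0.3865 g/L/day


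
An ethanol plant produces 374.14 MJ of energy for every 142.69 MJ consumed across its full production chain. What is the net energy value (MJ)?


NEV = E_out - E_in
= 374.14 - 142.69
= 231.4500 MJ

231.4500 MJ


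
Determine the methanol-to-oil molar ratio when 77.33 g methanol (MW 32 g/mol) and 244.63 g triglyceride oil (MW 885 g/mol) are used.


Molar ratio = n_MeOH / n_oil = (MeOH/32) / (oil/885) = (MeOH * 885) / (32 * oil)
= (77.33 * 885) / (32 * 244.63)
= 8.7424

8.7424


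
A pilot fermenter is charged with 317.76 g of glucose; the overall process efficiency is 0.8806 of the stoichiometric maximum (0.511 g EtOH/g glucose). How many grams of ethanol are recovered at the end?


Actual ethanol: m = 0.511 * 317.76 * 0.8806
m = 142.9877 g

142.9877 g


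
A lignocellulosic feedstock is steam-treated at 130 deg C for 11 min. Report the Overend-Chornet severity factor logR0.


logR0 = log10(t * exp((T - 100) / 14.75))
= log10(11 * exp((130 - 100) / 14.75))
= 1.9247

1.9247


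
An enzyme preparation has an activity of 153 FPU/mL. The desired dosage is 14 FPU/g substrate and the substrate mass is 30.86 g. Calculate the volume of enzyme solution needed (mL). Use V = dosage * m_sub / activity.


V = dosage * m_sub / activity
V = 14 * 30.86 / 153
V = 2.8238 mL

2.8238 mL


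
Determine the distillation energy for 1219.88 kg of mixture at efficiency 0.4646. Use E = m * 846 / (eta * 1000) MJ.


E = m * 846 / (eta * 1000)
= 1219.88 * 846 / (0.4646 * 1000)
= 2221.3054 MJ

2221.3054 MJ


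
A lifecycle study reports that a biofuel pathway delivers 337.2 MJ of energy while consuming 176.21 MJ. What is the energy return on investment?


EROI = E_out / E_in
= 337.2 / 176.21
= 1.9136

1.9136


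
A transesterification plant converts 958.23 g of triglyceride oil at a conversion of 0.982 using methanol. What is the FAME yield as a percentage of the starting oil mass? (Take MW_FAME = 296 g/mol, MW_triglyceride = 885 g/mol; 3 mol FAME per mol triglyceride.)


m_FAME = oil * conv * (3 * 296 / 885) = oil * conv * (888/885)
= 958.23 * 0.982 * 888 / 885
= 944.1716 g
Y = m_FAME / oil * 100 = conv * (888/885) * 100
= 0.982 * 888 / 885 * 100
= 98.53%

98.53%


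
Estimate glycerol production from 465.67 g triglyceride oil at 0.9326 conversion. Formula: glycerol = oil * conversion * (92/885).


glycerol = oil * conv * (92/885)
= 465.67 * 0.9326 * 92 / 885
= 45.1459 g

45.1459 g


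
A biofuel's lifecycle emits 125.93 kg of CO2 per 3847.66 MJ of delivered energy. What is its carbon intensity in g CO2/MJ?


CI = CO2 * 1000 / E
= 125.93 * 1000 / 3847.66
= 32.7290 g CO2/MJ

32.7290 g CO2/MJ


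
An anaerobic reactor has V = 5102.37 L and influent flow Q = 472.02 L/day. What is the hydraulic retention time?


HRT = V / Q
= 5102.37 / 472.02
= 10.8096 days

10.8096 days


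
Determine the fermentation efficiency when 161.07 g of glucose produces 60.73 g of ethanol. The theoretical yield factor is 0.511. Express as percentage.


Fermentation efficiency = (actual / (0.511 * glucose)) * 100
= (60.73 / (0.511 * 161.07)) * 100
= 73.7849%

73.7849%


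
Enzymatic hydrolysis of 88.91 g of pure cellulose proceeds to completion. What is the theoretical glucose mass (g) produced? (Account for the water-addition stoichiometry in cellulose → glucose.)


glucose = cellulose * 180/162
= 88.91 * 180/162
= 98.7889 g

98.7889 g


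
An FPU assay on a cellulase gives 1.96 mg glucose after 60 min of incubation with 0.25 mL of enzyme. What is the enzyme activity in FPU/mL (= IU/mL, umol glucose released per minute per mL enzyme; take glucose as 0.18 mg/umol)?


Activity = glucose_mg / (0.18 mg/umol * V_mL * t_min)
= 1.96 / (0.18 * 0.25 * 60)
= 0.7259 FPU/mL

0.7259 FPU/mL


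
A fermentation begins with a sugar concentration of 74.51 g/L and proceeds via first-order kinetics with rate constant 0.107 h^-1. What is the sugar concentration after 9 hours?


S = S0 * exp(-k * t)
S = 74.51 * exp(-0.107 * 9)
S = 28.4439 g/L

28.4439 g/L


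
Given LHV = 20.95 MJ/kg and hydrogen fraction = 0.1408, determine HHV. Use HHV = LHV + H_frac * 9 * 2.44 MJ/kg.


HHV = LHV + H_frac * 9 * 2.44
= 20.95 + 0.1408 * 9 * 2.44
= 24.0420 MJ/kg

24.0420 MJ/kg


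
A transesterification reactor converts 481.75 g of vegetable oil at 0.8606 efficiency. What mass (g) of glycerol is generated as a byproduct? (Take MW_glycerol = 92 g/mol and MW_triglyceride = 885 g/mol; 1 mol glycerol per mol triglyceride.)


glycerol = oil * conv * (92/885)
= 481.75 * 0.8606 * 92 / 885
= 43.0990 g

43.0990 g


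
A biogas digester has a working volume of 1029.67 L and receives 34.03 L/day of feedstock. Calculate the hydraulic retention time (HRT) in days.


HRT = V / Q
= 1029.67 / 34.03
= 30.2577 days

30.2577 days


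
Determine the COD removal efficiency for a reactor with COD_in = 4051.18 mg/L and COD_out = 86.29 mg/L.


eta = (COD_in - COD_out) / COD_in * 100
= (4051.18 - 86.29) / 4051.18 * 100
= 97.8700%

97.8700%


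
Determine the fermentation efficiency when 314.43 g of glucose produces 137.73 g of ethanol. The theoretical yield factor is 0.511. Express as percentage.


Fermentation efficiency = (actual / (0.511 * glucose)) * 100
= (137.73 / (0.511 * 314.43)) * 100
= 85.7203%

85.7203%


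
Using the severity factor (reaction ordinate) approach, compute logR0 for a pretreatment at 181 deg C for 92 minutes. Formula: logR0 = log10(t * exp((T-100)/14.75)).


logR0 = log10(t * exp((T - 100) / 14.75))
= log10(92 * exp((181 - 100) / 14.75))
= 4.3487

4.3487


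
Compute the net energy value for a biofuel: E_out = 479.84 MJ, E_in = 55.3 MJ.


NEV = E_out - E_in
= 479.84 - 55.3
= 424.5400 MJ

424.5400 MJ


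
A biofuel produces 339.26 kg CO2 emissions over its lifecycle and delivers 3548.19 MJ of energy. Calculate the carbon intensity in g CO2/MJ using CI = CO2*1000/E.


CI = CO2 * 1000 / E
= 339.26 * 1000 / 3548.19
= 95.6149 g CO2/MJ

95.6149 g CO2/MJ


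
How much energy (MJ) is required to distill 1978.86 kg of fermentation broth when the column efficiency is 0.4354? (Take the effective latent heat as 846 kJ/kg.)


E = m * 846 / (eta * 1000)
= 1978.86 * 846 / (0.4354 * 1000)
= 3845.0059 MJ

3845.0059 MJ


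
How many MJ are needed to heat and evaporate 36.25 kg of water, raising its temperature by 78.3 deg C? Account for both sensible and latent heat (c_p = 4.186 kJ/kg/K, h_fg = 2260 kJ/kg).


E = m_water * (4.186 * dT + 2260) / 1000
= 36.25 * (4.186 * 78.3 + 2260) / 1000
= 93.8064 MJ

93.8064 MJ


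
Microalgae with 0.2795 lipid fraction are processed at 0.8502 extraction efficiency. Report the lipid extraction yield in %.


Y = lipid_content * extraction_eff * 100
= 0.2795 * 0.8502 * 100
= 23.7631%

23.7631%


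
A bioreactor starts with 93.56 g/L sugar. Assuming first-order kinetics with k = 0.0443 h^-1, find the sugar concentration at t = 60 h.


S = S0 * exp(-k * t)
S = 93.56 * exp(-0.0443 * 60)
S = 6.5575 g/L

6.5575 g/L


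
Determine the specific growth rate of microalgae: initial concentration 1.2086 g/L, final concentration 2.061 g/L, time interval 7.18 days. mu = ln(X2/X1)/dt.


mu = ln(X2/X1) / dt
= ln(2.061/1.2086) / 7.18
= 0.0743 per day

0.0743 per day


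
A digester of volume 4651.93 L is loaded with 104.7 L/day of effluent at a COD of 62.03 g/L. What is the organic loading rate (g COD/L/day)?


OLR = Q * S / V
= 104.7 * 62.03 / 4651.93
= 1.3961 g/L/day

1.3961 g/L/day


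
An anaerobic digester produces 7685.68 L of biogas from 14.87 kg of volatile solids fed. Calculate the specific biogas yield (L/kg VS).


Y = V / VS
= 7685.68 / 14.87
= 516.8581 L/kg VS

516.8581 L/kg VS


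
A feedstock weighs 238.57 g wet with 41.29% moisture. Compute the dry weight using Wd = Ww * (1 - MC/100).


Wd = Ww * (1 - MC/100)
= 238.57 * (1 - 41.29/100)
= 140.0644 g

140.0644 g


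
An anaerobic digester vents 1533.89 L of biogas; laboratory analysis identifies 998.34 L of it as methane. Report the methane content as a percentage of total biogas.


CH4% = V_CH4 / V_total * 100
= 998.34 / 1533.89 * 100
= 65.0855%

65.0855%


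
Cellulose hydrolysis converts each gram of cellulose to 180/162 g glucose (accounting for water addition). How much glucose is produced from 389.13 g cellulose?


glucose = cellulose * 180/162
= 389.13 * 180/162
= 432.3667 g

432.3667 g


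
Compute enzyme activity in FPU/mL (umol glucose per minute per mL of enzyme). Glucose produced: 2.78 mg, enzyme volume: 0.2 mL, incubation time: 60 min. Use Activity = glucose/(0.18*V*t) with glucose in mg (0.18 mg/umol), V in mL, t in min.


Activity = glucose_mg / (0.18 mg/umol * V_mL * t_min)
= 2.78 / (0.18 * 0.2 * 60)
= 1.2870 FPU/mL

1.2870 FPU/mL


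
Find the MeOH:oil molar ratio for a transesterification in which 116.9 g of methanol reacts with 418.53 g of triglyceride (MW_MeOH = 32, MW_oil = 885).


Molar ratio = n_MeOH / n_oil = (MeOH/32) / (oil/885) = (MeOH * 885) / (32 * oil)
= (116.9 * 885) / (32 * 418.53)
= 7.7247

7.7247


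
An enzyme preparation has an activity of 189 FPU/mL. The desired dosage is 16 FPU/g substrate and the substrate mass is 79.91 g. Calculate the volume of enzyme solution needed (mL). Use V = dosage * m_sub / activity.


V = dosage * m_sub / activity
V = 16 * 79.91 / 189
V = 6.7649 mL

6.7649 mL


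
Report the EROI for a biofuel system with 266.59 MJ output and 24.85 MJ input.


EROI = E_out / E_in
= 266.59 / 24.85
= 10.7280

10.7280


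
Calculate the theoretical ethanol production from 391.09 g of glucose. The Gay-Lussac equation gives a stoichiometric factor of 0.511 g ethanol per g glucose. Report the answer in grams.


Theoretical ethanol yield: m_EtOH = 0.511 * m_glucose
m_EtOH = 0.511 * 391.09 = 199.8470 g

199.8470 g


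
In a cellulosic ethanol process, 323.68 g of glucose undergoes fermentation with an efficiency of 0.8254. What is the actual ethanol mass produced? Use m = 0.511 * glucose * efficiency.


Actual ethanol: m = 0.511 * 323.68 * 0.8254
m = 136.5216 g

136.5216 g


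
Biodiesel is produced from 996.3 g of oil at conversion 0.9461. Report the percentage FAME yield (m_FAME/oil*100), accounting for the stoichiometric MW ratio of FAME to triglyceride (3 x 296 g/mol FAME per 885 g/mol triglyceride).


m_FAME = oil * conv * (3 * 296 / 885) = oil * conv * (888/885)
= 996.3 * 0.9461 * 888 / 885
= 945.7947 g
Y = m_FAME / oil * 100 = conv * (888/885) * 100
= 0.9461 * 888 / 885 * 100
= 94.93%

94.93%


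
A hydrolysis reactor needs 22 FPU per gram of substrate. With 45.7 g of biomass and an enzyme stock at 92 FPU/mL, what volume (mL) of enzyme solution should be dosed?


V = dosage * m_sub / activity
V = 22 * 45.7 / 92
V = 10.9283 mL

10.9283 mL


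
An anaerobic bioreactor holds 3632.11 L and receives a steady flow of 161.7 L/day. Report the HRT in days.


HRT = V / Q
= 3632.11 / 161.7
= 22.4620 days

22.4620 days


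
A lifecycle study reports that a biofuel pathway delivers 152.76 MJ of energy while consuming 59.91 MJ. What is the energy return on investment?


EROI = E_out / E_in
= 152.76 / 59.91
= 2.5498

2.5498


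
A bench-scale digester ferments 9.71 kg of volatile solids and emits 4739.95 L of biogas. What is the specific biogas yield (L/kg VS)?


Y = V / VS
= 4739.95 / 9.71
= 488.1514 L/kg VS

488.1514 L/kg VS


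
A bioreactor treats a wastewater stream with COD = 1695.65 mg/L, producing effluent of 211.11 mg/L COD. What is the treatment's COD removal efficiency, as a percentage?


eta = (COD_in - COD_out) / COD_in * 100
= (1695.65 - 211.11) / 1695.65 * 100
= 87.5499%

87.5499%


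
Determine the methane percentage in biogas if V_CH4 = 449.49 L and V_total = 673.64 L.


CH4% = V_CH4 / V_total * 100
= 449.49 / 673.64 * 100
= 66.7256%

66.7256%


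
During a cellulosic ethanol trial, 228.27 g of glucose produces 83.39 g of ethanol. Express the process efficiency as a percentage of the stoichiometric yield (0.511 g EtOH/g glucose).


Fermentation efficiency = (actual / (0.511 * glucose)) * 100
= (83.39 / (0.511 * 228.27)) * 100
= 71.4898%

71.4898%


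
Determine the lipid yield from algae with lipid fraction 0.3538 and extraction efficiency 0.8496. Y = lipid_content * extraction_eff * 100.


Y = lipid_content * extraction_eff * 100
= 0.3538 * 0.8496 * 100
= 30.0588%

30.0588%


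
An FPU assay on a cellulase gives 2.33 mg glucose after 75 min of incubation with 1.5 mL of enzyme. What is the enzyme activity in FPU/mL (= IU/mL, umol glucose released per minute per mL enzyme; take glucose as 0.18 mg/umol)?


Activity = glucose_mg / (0.18 mg/umol * V_mL * t_min)
= 2.33 / (0.18 * 1.5 * 75)
= 0.1151 FPU/mL

0.1151 FPU/mL


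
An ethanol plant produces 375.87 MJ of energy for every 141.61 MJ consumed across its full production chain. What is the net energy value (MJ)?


NEV = E_out - E_in
= 375.87 - 141.61
= 234.2600 MJ

234.2600 MJ


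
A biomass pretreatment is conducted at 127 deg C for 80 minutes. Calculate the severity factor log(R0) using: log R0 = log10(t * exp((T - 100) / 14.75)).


logR0 = log10(t * exp((T - 100) / 14.75))
= log10(80 * exp((127 - 100) / 14.75))
= 2.6981

2.6981


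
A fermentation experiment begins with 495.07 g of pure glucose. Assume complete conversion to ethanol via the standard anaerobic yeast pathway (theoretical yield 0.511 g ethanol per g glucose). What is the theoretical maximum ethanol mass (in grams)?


Theoretical ethanol yield: m_EtOH = 0.511 * m_glucose
m_EtOH = 0.511 * 495.07 = 252.9808 g

252.9808 g


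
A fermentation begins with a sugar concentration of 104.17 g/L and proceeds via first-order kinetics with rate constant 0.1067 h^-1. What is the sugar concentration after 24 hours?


S = S0 * exp(-k * t)
S = 104.17 * exp(-0.1067 * 24)
S = 8.0464 g/L

8.0464 g/L


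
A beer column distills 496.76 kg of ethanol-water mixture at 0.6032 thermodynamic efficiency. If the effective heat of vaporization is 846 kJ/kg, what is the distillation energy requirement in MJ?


E = m * 846 / (eta * 1000)
= 496.76 * 846 / (0.6032 * 1000)
= 696.7158 MJ

696.7158 MJ


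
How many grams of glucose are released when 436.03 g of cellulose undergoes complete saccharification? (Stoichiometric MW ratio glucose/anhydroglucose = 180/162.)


glucose = cellulose * 180/162
= 436.03 * 180/162
= 484.4778 g

484.4778 g


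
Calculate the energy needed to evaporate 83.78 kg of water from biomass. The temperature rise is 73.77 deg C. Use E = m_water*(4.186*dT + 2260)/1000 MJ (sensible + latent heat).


E = m_water * (4.186 * dT + 2260) / 1000
= 83.78 * (4.186 * 73.77 + 2260) / 1000
= 215.2142 MJ

215.2142 MJ


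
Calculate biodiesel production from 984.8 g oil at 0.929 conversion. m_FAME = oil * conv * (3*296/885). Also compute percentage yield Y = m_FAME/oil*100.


m_FAME = oil * conv * (3 * 296 / 885) = oil * conv * (888/885)
= 984.8 * 0.929 * 888 / 885
= 917.9805 g
Y = m_FAME / oil * 100 = conv * (888/885) * 100
= 0.929 * 888 / 885 * 100
= 93.21%

917.9805 g FAME; Y = 93.21%


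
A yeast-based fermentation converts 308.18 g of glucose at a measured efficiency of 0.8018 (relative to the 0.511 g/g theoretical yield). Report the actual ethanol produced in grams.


Actual ethanol: m = 0.511 * 308.18 * 0.8018
m = 126.2674 g

126.2674 g


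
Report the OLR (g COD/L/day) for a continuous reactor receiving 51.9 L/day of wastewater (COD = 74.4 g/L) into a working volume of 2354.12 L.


OLR = Q * S / V
= 51.9 * 74.4 / 2354.12
= 1.6403 g/L/day

1.6403 g/L/day


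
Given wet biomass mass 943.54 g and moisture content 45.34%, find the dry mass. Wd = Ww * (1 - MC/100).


Wd = Ww * (1 - MC/100)
= 943.54 * (1 - 45.34/100)
= 515.7390 g

515.7390 g


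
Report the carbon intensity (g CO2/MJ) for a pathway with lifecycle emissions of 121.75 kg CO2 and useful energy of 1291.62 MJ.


CI = CO2 * 1000 / E
= 121.75 * 1000 / 1291.62
= 94.2615 g CO2/MJ

94.2615 g CO2/MJ


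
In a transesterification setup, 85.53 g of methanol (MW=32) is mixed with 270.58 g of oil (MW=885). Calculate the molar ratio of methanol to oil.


Molar ratio = n_MeOH / n_oil = (MeOH/32) / (oil/885) = (MeOH * 885) / (32 * oil)
= (85.53 * 885) / (32 * 270.58)
= 8.7421

8.7421


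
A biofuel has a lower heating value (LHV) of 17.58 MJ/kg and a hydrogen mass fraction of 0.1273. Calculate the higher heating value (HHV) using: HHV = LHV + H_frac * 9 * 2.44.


HHV = LHV + H_frac * 9 * 2.44
= 17.58 + 0.1273 * 9 * 2.44
= 20.3755 MJ/kg

20.3755 MJ/kg


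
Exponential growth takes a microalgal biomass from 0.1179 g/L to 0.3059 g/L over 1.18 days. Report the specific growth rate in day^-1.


mu = ln(X2/X1) / dt
= ln(0.3059/0.1179) / 1.18
= 0.8080 per day

0.8080 per day


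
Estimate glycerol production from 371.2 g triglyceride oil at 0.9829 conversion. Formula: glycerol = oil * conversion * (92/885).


glycerol = oil * conv * (92/885)
= 371.2 * 0.9829 * 92 / 885
= 37.9282 g

37.9282 g


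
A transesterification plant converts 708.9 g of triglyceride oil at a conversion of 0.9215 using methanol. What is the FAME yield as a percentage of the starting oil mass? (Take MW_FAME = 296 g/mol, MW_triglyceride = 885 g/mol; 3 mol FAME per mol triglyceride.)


m_FAME = oil * conv * (3 * 296 / 885) = oil * conv * (888/885)
= 708.9 * 0.9215 * 888 / 885
= 655.4658 g
Y = m_FAME / oil * 100 = conv * (888/885) * 100
= 0.9215 * 888 / 885 * 100
= 92.46%

92.46%


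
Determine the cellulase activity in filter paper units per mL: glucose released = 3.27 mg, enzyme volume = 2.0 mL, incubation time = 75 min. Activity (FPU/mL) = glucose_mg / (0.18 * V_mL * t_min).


Activity = glucose_mg / (0.18 mg/umol * V_mL * t_min)
= 3.27 / (0.18 * 2.0 * 75)
= 0.1211 FPU/mL

0.1211 FPU/mL


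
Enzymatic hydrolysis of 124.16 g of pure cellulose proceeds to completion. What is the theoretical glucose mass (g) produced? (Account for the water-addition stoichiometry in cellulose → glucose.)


glucose = cellulose * 180/162
= 124.16 * 180/162
= 137.9556 g

137.9556 g


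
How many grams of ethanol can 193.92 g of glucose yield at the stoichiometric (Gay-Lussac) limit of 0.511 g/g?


Theoretical ethanol yield: m_EtOH = 0.511 * m_glucose
m_EtOH = 0.511 * 193.92 = 99.0931 g

99.0931 g


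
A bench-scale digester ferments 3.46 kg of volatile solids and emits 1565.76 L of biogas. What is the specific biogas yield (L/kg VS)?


Y = V / VS
= 1565.76 / 3.46
= 452.5318 L/kg VS

452.5318 L/kg VS


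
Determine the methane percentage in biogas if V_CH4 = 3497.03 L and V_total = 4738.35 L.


CH4% = V_CH4 / V_total * 100
= 3497.03 / 4738.35 * 100
= 73.8027%

73.8027%


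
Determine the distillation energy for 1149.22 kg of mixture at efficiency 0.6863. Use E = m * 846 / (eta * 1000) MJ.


E = m * 846 / (eta * 1000)
= 1149.22 * 846 / (0.6863 * 1000)
= 1416.6401 MJ

1416.6401 MJ


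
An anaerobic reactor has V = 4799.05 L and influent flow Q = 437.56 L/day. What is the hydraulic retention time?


HRT = V / Q
= 4799.05 / 437.56
= 10.9678 days

10.9678 days


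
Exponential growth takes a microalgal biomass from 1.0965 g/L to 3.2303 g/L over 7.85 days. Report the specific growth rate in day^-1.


mu = ln(X2/X1) / dt
= ln(3.2303/1.0965) / 7.85
= 0.1376 per day

0.1376 per day


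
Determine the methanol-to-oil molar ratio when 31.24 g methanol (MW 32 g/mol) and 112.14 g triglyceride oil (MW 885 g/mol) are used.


Molar ratio = n_MeOH / n_oil = (MeOH/32) / (oil/885) = (MeOH * 885) / (32 * oil)
= (31.24 * 885) / (32 * 112.14)
= 7.7045

7.7045


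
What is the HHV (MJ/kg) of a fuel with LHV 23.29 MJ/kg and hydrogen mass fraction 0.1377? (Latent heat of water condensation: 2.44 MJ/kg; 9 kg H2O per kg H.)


HHV = LHV + H_frac * 9 * 2.44
= 23.29 + 0.1377 * 9 * 2.44
= 26.3139 MJ/kg

26.3139 MJ/kg


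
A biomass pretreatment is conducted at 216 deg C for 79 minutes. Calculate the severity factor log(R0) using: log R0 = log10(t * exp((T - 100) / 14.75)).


logR0 = log10(t * exp((T - 100) / 14.75))
= log10(79 * exp((216 - 100) / 14.75))
= 5.3131

5.3131


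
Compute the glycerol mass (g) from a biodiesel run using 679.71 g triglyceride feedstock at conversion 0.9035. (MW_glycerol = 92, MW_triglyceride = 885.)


glycerol = oil * conv * (92/885)
= 679.71 * 0.9035 * 92 / 885
= 63.8405 g

63.8405 g


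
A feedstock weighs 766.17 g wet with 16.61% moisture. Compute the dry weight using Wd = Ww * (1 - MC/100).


Wd = Ww * (1 - MC/100)
= 766.17 * (1 - 16.61/100)
= 638.9092 g

638.9092 g


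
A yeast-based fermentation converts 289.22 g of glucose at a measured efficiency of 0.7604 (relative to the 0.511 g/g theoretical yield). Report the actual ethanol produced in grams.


Actual ethanol: m = 0.511 * 289.22 * 0.7604
m = 112.3806 g

112.3806 g


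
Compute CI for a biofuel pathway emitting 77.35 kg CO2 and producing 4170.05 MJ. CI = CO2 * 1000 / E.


CI = CO2 * 1000 / E
= 77.35 * 1000 / 4170.05
= 18.5489 g CO2/MJ

18.5489 g CO2/MJ


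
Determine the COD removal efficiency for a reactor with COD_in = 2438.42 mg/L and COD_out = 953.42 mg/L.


eta = (COD_in - COD_out) / COD_in * 100
= (2438.42 - 953.42) / 2438.42 * 100
= 60.9001%

60.9001%


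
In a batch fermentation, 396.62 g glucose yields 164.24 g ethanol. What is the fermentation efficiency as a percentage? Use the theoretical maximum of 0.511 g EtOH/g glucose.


Fermentation efficiency = (actual / (0.511 * glucose)) * 100
= (164.24 / (0.511 * 396.62)) * 100
= 81.0370%

81.0370%


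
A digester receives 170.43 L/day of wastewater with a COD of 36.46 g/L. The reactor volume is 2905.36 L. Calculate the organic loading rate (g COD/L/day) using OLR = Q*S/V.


OLR = Q * S / V
= 170.43 * 36.46 / 2905.36
= 2.1388 g/L/day

2.1388 g/L/day


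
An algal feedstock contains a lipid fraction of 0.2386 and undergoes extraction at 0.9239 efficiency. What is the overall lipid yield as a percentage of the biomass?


Y = lipid_content * extraction_eff * 100
= 0.2386 * 0.9239 * 100
= 22.0443%

22.0443%


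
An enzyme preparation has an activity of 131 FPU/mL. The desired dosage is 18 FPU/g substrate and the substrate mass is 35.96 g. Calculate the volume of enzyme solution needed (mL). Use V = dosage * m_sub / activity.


V = dosage * m_sub / activity
V = 18 * 35.96 / 131
V = 4.9411 mL

4.9411 mL


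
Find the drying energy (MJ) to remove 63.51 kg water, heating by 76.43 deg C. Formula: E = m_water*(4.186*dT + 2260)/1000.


E = m_water * (4.186 * dT + 2260) / 1000
= 63.51 * (4.186 * 76.43 + 2260) / 1000
= 163.8517 MJ

163.8517 MJ


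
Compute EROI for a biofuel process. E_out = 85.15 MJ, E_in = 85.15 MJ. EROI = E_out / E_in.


EROI = E_out / E_in
= 85.15 / 85.15
= 1.0000

1.0000


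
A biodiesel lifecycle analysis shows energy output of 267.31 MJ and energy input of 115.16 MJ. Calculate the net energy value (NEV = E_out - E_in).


NEV = E_out - E_in
= 267.31 - 115.16
= 152.1500 MJ

152.1500 MJ


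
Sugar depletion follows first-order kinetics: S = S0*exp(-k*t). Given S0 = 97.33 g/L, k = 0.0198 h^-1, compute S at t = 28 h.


S = S0 * exp(-k * t)
S = 97.33 * exp(-0.0198 * 28)
S = 55.9080 g/L

55.9080 g/L


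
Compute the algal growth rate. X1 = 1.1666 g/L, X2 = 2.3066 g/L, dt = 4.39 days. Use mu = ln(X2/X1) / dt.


mu = ln(X2/X1) / dt
= ln(2.3066/1.1666) / 4.39
= 0.1553 per day

0.1553 per day


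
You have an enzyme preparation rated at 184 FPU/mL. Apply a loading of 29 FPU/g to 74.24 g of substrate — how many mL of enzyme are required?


V = dosage * m_sub / activity
V = 29 * 74.24 / 184
V = 11.7009 mL

11.7009 mL


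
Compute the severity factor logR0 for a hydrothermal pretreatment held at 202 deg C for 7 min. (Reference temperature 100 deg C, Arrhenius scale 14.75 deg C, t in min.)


logR0 = log10(t * exp((T - 100) / 14.75))
= log10(7 * exp((202 - 100) / 14.75))
= 3.8484

3.8484


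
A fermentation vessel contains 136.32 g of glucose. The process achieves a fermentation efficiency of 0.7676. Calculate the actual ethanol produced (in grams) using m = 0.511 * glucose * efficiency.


Actual ethanol: m = 0.511 * 136.32 * 0.7676
m = 53.4706 g

53.4706 g


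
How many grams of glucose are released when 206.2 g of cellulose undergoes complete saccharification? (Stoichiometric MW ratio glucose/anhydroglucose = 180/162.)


glucose = cellulose * 180/162
= 206.2 * 180/162
= 229.1111 g

229.1111 g


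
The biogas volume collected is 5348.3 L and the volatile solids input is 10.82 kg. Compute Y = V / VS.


Y = V / VS
= 5348.3 / 10.82
= 494.2976 L/kg VS

494.2976 L/kg VS


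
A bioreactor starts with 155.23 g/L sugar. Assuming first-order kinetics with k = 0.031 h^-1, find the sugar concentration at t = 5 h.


S = S0 * exp(-k * t)
S = 155.23 * exp(-0.031 * 5)
S = 132.9413 g/L

132.9413 g/L


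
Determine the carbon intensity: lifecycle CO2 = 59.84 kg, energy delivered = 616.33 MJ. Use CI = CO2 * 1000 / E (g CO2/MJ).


CI = CO2 * 1000 / E
= 59.84 * 1000 / 616.33
= 97.0908 g CO2/MJ

97.0908 g CO2/MJ


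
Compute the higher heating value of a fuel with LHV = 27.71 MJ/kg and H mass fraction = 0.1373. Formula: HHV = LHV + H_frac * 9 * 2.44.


HHV = LHV + H_frac * 9 * 2.44
= 27.71 + 0.1373 * 9 * 2.44
= 30.7251 MJ/kg

30.7251 MJ/kg
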